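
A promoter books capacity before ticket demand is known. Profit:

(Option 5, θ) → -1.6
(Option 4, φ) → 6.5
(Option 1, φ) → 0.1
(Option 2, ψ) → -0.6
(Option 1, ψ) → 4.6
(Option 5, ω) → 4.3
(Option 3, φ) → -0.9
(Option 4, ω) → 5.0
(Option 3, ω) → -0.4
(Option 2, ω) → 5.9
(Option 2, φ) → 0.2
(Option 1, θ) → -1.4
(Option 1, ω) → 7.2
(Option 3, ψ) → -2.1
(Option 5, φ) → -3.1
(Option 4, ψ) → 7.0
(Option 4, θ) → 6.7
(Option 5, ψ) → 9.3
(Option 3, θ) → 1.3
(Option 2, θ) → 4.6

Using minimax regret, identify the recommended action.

Option 4

Column bests: θ=6.7, φ=6.5, ψ=9.3, ω=7.2.
Option 1 regrets: 8.1, 6.4, 4.7, 0.0 → max 8.1
Option 2 regrets: 2.1, 6.3, 9.9, 1.3 → max 9.9
Option 3 regrets: 5.4, 7.4, 11.4, 7.6 → max 11.4
Option 4 regrets: 0.0, 0.0, 2.3, 2.2 → max 2.3
Option 5 regrets: 8.3, 9.6, 0.0, 2.9 → max 9.6
Smallest max regret = 2.3 → Option 4.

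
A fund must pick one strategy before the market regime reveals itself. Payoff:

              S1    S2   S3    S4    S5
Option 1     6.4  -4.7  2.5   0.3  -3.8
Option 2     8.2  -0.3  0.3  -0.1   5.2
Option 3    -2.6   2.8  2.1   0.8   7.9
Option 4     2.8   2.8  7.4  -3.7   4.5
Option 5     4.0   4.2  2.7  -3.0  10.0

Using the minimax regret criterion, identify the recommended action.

Option 5

Column bests: S1=8.2, S2=4.2, S3=7.4, S4=0.8, S5=10.0.
Option 1 regrets: 1.8, 8.9, 4.9, 0.5, 13.8 → max 13.8
Option 2 regrets: 0.0, 4.5, 7.1, 0.9, 4.8 → max 7.1
Option 3 regrets: 10.8, 1.4, 5.3, 0.0, 2.1 → max 10.8
Option 4 regrets: 5.4, 1.4, 0.0, 4.5, 5.5 → max 5.5
Option 5 regrets: 4.2, 0.0, 4.7, 3.8, 0.0 → max 4.7
Smallest max regret = 4.7 → Option 5.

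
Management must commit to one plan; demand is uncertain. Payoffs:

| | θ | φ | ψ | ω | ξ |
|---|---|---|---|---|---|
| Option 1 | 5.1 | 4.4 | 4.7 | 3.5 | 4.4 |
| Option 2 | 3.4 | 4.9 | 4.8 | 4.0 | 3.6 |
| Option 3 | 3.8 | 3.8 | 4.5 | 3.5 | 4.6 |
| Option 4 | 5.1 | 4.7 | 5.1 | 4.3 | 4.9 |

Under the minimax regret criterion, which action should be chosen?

Column bests: θ=5.1, φ=4.9, ψ=5.1, ω=4.3, ξ=4.9.
Option 1 regrets: 0.0, 0.5, 0.4, 0.8, 0.5 → max 0.8
Option 2 regrets: 1.7, 0.0, 0.3, 0.3, 1.3 → max 1.7
Option 3 regrets: 1.3, 1.1, 0.6, 0.8, 0.3 → max 1.3
Option 4 regrets: 0.0, 0.2, 0.0, 0.0, 0.0 → max 0.2
Smallest max regret = 0.2 → Option 4.

Option 4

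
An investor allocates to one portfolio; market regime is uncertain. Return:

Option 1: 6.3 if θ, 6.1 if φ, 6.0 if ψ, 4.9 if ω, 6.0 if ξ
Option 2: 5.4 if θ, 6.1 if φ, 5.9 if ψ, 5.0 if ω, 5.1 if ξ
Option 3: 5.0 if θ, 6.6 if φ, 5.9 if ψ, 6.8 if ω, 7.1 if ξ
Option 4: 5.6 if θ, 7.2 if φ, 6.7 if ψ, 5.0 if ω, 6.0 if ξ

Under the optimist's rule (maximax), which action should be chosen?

Option 4

Row maxima: Option 1=6.3, Option 2=6.1, Option 3=7.1, Option 4=7.2
Best best-case = 7.2 → Option 4.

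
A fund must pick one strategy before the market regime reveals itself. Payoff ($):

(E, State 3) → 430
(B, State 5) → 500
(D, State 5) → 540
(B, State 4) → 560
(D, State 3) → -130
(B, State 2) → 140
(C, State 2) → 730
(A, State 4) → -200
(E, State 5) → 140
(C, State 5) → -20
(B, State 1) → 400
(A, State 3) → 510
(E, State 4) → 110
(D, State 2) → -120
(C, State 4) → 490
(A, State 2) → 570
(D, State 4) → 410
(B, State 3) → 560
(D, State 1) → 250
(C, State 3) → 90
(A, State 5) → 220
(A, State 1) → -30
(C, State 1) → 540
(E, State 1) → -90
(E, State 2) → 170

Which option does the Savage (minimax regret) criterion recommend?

C

Column bests: State 1=540, State 2=730, State 3=560, State 4=560, State 5=540.
A regrets: 570, 160, 50, 760, 320 → max 760
B regrets: 140, 590, 0, 0, 40 → max 590
C regrets: 0, 0, 470, 70, 560 → max 560
D regrets: 290, 850, 690, 150, 0 → max 850
E regrets: 630, 560, 130, 450, 400 → max 630
Smallest max regret = 560 → C.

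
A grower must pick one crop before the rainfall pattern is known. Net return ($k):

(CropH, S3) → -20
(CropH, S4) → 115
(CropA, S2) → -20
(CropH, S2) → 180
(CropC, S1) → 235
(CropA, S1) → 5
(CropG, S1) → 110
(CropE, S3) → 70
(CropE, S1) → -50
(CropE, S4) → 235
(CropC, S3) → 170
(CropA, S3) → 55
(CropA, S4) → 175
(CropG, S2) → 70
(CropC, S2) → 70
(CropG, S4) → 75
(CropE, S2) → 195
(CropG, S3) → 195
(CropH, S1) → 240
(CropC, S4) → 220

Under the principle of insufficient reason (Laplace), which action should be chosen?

CropC

Row averages: CropH=128.75, CropG=112.5, CropE=112.5, CropC=173.75, CropA=53.75
Highest average = 173.75 → CropC.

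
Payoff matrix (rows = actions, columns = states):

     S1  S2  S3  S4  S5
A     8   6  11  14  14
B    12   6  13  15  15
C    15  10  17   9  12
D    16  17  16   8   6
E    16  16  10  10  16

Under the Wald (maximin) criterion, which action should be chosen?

E

Row minima: A=6, B=6, C=9, D=6, E=10
Best worst-case = 10 → E.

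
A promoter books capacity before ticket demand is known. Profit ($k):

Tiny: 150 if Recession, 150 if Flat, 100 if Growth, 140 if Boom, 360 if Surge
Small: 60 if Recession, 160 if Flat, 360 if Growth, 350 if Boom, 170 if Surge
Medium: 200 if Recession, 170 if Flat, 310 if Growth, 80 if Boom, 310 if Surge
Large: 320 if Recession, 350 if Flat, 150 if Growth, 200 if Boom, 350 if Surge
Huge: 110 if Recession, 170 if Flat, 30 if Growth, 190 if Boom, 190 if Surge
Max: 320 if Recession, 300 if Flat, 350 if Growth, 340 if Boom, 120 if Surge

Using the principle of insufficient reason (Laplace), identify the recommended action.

Max

Row averages: Tiny=180, Small=220, Medium=214, Large=274, Huge=138, Max=286
Highest average = 286 → Max.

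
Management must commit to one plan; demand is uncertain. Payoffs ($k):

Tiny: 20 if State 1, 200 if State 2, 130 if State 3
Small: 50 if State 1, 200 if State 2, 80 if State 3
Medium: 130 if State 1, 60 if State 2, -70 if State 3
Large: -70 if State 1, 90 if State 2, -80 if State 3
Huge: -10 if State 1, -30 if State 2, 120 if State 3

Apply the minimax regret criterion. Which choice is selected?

Small

Column bests: State 1=130, State 2=200, State 3=130.
Tiny regrets: 110, 0, 0 → max 110
Small regrets: 80, 0, 50 → max 80
Medium regrets: 0, 140, 200 → max 200
Large regrets: 200, 110, 210 → max 210
Huge regrets: 140, 230, 10 → max 230
Smallest max regret = 80 → Small.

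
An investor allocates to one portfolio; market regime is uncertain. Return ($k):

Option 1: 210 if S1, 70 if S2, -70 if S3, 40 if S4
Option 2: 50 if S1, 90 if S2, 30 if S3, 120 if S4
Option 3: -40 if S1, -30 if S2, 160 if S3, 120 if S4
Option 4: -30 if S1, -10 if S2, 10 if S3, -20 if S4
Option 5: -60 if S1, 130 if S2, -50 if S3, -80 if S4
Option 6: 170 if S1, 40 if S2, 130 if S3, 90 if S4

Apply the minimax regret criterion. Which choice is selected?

Option 6

Column bests: S1=210, S2=130, S3=160, S4=120.
Option 1 regrets: 0, 60, 230, 80 → max 230
Option 2 regrets: 160, 40, 130, 0 → max 160
Option 3 regrets: 250, 160, 0, 0 → max 250
Option 4 regrets: 240, 140, 150, 140 → max 240
Option 5 regrets: 270, 0, 210, 200 → max 270
Option 6 regrets: 40, 90, 30, 30 → max 90
Smallest max regret = 90 → Option 6.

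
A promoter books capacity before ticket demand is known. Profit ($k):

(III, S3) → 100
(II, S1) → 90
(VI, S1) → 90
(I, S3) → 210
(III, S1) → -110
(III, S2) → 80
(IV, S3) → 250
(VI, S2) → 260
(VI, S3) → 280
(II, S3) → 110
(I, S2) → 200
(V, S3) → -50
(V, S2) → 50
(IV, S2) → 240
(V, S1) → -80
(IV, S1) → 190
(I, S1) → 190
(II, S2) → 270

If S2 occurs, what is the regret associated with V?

Best payoff under S2 is 270.
Regret = 270 − 50 = 220.

220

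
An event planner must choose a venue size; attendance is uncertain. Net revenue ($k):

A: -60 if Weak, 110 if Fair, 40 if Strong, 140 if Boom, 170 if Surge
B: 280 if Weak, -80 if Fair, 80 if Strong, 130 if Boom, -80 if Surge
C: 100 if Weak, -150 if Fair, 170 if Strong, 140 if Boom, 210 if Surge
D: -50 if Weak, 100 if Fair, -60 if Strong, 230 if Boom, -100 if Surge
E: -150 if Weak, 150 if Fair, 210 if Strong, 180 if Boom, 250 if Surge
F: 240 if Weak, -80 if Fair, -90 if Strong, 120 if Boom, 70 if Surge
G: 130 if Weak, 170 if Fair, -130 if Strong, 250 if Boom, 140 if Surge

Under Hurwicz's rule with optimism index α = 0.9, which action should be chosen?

A: 0.9·170 + 0.1·(-60) = 147
B: 0.9·280 + 0.1·(-80) = 244
C: 0.9·210 + 0.1·(-150) = 174
D: 0.9·230 + 0.1·(-100) = 197
E: 0.9·250 + 0.1·(-150) = 210
F: 0.9·240 + 0.1·(-90) = 207
G: 0.9·250 + 0.1·(-130) = 212
Highest Hurwicz score = 244 → B.

B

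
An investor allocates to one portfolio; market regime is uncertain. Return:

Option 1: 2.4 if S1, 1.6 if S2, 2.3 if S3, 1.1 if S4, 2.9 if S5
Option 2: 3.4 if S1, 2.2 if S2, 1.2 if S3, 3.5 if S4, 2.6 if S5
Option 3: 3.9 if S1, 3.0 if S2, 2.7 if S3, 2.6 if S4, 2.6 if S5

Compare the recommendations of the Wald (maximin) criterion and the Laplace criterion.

Row minima: Option 1=1.1, Option 2=1.2, Option 3=2.6
Best worst-case = 2.6 → Option 3.
Row averages: Option 1=2.06, Option 2=2.58, Option 3=2.96
Highest average = 2.96 → Option 3.

maximin → Option 3; laplace → Option 3 (agree)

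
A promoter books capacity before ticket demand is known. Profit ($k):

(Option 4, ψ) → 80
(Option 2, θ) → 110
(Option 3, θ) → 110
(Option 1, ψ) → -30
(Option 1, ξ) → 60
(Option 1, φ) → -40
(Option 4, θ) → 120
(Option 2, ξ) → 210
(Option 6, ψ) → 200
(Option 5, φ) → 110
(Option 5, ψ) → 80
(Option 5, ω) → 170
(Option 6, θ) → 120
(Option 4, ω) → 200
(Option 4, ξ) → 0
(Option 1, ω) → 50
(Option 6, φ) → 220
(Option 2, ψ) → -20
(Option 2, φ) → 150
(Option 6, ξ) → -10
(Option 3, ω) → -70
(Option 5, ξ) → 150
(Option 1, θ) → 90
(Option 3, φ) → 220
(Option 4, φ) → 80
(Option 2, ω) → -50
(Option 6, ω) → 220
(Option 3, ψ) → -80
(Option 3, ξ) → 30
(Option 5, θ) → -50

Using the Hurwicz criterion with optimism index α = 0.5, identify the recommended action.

Option 1: 0.5·90 + 0.5·(-40) = 25
Option 2: 0.5·210 + 0.5·(-50) = 80
Option 3: 0.5·220 + 0.5·(-80) = 70
Option 4: 0.5·200 + 0.5·0 = 100
Option 5: 0.5·170 + 0.5·(-50) = 60
Option 6: 0.5·220 + 0.5·(-10) = 105
Highest Hurwicz score = 105 → Option 6.

Option 6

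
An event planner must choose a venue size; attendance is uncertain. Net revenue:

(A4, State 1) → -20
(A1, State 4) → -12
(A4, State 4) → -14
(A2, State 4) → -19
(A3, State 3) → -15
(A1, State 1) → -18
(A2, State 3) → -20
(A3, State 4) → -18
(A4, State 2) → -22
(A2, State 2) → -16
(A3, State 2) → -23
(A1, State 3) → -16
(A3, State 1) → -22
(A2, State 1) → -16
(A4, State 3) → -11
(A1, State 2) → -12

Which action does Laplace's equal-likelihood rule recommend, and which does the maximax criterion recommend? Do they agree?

laplace → A1; maximax → A4 (disagree)

Row averages: A1=-14.5, A2=-17.75, A3=-19.5, A4=-16.75
Highest average = -14.5 → A1.
Row maxima: A1=-12, A2=-16, A3=-15, A4=-11
Best best-case = -11 → A4.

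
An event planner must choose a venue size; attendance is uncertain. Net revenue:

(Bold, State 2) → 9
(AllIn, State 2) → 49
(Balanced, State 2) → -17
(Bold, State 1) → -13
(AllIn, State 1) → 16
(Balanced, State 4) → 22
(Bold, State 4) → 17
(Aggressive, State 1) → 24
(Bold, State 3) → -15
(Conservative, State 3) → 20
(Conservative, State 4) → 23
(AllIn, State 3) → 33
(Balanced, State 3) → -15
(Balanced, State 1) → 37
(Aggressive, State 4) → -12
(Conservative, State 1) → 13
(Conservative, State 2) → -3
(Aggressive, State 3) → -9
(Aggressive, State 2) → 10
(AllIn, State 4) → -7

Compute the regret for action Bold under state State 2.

Best payoff under State 2 is 49.
Regret = 49 − 9 = 40.

40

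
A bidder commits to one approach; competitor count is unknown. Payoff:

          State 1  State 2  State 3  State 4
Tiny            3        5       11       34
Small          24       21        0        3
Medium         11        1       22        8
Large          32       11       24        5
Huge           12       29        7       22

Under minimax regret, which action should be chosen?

Column bests: State 1=32, State 2=29, State 3=24, State 4=34.
Tiny regrets: 29, 24, 13, 0 → max 29
Small regrets: 8, 8, 24, 31 → max 31
Medium regrets: 21, 28, 2, 26 → max 28
Large regrets: 0, 18, 0, 29 → max 29
Huge regrets: 20, 0, 17, 12 → max 20
Smallest max regret = 20 → Huge.

Huge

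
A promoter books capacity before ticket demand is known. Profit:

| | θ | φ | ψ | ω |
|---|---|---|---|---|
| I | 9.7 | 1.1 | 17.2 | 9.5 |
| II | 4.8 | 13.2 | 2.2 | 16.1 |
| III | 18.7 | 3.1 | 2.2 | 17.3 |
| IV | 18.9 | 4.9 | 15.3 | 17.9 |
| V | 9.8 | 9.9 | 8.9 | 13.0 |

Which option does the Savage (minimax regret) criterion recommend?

Column bests: θ=18.9, φ=13.2, ψ=17.2, ω=17.9.
I regrets: 9.2, 12.1, 0.0, 8.4 → max 12.1
II regrets: 14.1, 0.0, 15.0, 1.8 → max 15.0
III regrets: 0.2, 10.1, 15.0, 0.6 → max 15.0
IV regrets: 0.0, 8.3, 1.9, 0.0 → max 8.3
V regrets: 9.1, 3.3, 8.3, 4.9 → max 9.1
Smallest max regret = 8.3 → IV.

IV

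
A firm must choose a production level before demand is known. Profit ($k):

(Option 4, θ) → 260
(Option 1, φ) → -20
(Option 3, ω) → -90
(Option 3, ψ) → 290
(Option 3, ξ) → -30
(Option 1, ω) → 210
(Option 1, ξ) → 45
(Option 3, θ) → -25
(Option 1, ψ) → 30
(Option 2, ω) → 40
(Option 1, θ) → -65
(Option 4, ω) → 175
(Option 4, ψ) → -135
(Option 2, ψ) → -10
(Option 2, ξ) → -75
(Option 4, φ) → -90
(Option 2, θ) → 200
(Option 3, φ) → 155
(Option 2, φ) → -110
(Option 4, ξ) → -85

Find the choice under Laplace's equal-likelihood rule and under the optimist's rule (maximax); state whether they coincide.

laplace → Option 3; maximax → Option 3 (agree)

Row averages: Option 1=40, Option 2=9, Option 3=60, Option 4=25
Highest average = 60 → Option 3.
Row maxima: Option 1=210, Option 2=200, Option 3=290, Option 4=260
Best best-case = 290 → Option 3.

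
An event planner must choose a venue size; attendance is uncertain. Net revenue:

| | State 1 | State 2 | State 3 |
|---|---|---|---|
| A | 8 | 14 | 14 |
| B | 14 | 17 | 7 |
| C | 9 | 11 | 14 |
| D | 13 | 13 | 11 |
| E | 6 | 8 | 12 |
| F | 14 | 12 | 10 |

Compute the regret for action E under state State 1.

8

Best payoff under State 1 is 14.
Regret = 14 − 6 = 8.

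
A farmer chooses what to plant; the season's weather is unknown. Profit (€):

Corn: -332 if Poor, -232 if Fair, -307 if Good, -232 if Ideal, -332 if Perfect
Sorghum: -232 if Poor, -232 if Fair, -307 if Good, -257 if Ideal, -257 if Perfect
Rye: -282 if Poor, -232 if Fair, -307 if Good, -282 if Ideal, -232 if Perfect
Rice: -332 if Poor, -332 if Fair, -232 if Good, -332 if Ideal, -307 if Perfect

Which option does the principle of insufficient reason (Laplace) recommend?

Row averages: Corn=-287, Sorghum=-257, Rye=-267, Rice=-307
Highest average = -257 → Sorghum.

Sorghum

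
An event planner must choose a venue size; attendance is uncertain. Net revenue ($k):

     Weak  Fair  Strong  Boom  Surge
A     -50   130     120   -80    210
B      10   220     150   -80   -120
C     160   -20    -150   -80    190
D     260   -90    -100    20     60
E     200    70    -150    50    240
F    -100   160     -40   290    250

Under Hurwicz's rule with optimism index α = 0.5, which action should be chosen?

F

A: 0.5·210 + 0.5·(-80) = 65
B: 0.5·220 + 0.5·(-120) = 50
C: 0.5·190 + 0.5·(-150) = 20
D: 0.5·260 + 0.5·(-100) = 80
E: 0.5·240 + 0.5·(-150) = 45
F: 0.5·290 + 0.5·(-100) = 95
Highest Hurwicz score = 95 → F.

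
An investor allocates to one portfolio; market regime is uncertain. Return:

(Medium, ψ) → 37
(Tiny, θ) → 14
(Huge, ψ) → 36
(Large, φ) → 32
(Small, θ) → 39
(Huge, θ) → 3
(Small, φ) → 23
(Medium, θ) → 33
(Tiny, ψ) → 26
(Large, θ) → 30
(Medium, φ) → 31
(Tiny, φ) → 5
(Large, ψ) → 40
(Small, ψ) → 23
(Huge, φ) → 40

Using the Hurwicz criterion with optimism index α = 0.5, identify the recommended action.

Large

Tiny: 0.5·26 + 0.5·5 = 15.5
Small: 0.5·39 + 0.5·23 = 31
Medium: 0.5·37 + 0.5·31 = 34
Large: 0.5·40 + 0.5·30 = 35
Huge: 0.5·40 + 0.5·3 = 21.5
Highest Hurwicz score = 35 → Large.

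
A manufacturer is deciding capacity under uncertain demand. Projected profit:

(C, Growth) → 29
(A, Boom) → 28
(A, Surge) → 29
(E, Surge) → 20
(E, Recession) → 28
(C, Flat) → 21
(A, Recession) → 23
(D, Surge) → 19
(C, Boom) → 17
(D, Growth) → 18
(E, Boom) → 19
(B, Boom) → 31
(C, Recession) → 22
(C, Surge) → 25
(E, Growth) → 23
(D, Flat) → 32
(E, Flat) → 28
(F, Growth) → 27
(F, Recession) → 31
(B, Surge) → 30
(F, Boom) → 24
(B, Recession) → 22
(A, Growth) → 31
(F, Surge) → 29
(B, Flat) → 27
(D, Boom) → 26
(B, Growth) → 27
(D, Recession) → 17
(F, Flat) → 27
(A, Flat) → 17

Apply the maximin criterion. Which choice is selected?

F

Row minima: A=17, B=22, C=17, D=17, E=19, F=24
Best worst-case = 24 → F.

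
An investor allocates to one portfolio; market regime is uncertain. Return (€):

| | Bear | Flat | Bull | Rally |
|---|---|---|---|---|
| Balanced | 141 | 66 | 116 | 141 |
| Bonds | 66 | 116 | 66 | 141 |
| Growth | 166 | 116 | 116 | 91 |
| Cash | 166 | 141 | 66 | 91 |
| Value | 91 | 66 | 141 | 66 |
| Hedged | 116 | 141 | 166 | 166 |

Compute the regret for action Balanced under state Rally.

Best payoff under Rally is 166.
Regret = 166 − 141 = 25.

25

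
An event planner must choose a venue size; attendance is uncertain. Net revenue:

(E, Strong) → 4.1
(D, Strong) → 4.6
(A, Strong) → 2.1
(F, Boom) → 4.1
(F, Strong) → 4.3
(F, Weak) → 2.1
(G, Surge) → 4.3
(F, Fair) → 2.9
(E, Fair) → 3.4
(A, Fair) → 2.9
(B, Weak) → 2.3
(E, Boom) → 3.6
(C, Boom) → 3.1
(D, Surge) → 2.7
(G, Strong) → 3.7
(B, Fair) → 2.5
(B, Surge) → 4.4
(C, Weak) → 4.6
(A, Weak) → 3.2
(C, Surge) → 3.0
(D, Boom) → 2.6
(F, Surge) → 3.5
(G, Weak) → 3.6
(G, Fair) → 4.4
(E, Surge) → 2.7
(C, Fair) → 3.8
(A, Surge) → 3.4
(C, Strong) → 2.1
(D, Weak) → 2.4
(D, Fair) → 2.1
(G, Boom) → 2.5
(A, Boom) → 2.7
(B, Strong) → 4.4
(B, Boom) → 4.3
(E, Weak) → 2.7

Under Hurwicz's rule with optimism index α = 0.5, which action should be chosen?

G

A: 0.5·3.4 + 0.5·2.1 = 2.75
B: 0.5·4.4 + 0.5·2.3 = 3.35
C: 0.5·4.6 + 0.5·2.1 = 3.35
D: 0.5·4.6 + 0.5·2.1 = 3.35
E: 0.5·4.1 + 0.5·2.7 = 3.4
F: 0.5·4.3 + 0.5·2.1 = 3.2
G: 0.5·4.4 + 0.5·2.5 = 3.45
Highest Hurwicz score = 3.45 → G.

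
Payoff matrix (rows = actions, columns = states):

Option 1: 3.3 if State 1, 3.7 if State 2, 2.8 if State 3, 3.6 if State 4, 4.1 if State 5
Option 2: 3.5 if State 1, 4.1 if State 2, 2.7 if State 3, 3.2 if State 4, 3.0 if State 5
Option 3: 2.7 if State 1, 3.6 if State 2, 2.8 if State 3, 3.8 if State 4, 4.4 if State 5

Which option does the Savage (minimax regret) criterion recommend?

Column bests: State 1=3.5, State 2=4.1, State 3=2.8, State 4=3.8, State 5=4.4.
Option 1 regrets: 0.2, 0.4, 0.0, 0.2, 0.3 → max 0.4
Option 2 regrets: 0.0, 0.0, 0.1, 0.6, 1.4 → max 1.4
Option 3 regrets: 0.8, 0.5, 0.0, 0.0, 0.0 → max 0.8
Smallest max regret = 0.4 → Option 1.

Option 1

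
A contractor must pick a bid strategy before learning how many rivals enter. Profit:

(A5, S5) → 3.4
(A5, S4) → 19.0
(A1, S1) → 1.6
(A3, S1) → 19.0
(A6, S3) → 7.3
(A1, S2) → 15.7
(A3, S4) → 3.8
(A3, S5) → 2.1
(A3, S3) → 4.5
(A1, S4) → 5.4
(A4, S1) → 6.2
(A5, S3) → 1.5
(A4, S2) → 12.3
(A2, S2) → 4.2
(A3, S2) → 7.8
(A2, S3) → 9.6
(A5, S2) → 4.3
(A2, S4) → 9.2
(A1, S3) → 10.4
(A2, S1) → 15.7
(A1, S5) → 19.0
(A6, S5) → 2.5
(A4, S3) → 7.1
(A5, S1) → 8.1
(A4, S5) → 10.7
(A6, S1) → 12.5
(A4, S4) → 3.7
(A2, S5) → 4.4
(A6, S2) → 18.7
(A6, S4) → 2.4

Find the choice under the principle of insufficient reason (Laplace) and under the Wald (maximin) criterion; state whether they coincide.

Row averages: A1=10.42, A2=8.62, A3=7.44, A4=8, A5=7.26, A6=8.68
Highest average = 10.42 → A1.
Row minima: A1=1.6, A2=4.2, A3=2.1, A4=3.7, A5=1.5, A6=2.4
Best worst-case = 4.2 → A2.

laplace → A1; maximin → A2 (disagree)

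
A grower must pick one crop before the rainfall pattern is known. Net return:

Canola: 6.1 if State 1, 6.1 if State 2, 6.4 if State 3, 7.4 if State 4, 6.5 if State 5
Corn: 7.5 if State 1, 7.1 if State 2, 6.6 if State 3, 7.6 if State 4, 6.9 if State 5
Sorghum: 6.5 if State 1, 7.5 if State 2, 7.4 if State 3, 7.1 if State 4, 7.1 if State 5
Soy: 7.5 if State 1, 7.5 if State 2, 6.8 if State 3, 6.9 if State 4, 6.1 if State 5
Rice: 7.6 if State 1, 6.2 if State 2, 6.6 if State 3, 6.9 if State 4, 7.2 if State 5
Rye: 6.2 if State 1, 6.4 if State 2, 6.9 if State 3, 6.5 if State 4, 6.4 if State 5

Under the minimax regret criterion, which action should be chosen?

Corn

Column bests: State 1=7.6, State 2=7.5, State 3=7.4, State 4=7.6, State 5=7.2.
Canola regrets: 1.5, 1.4, 1.0, 0.2, 0.7 → max 1.5
Corn regrets: 0.1, 0.4, 0.8, 0.0, 0.3 → max 0.8
Sorghum regrets: 1.1, 0.0, 0.0, 0.5, 0.1 → max 1.1
Soy regrets: 0.1, 0.0, 0.6, 0.7, 1.1 → max 1.1
Rice regrets: 0.0, 1.3, 0.8, 0.7, 0.0 → max 1.3
Rye regrets: 1.4, 1.1, 0.5, 1.1, 0.8 → max 1.4
Smallest max regret = 0.8 → Corn.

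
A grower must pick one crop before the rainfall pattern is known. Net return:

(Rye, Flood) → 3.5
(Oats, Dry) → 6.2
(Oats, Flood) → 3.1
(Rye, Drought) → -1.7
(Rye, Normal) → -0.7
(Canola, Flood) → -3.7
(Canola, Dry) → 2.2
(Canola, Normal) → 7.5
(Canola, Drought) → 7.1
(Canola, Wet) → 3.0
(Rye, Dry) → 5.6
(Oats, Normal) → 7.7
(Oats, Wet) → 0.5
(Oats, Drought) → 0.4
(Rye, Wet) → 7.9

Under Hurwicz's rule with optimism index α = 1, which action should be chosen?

Oats: 1·7.7 + 0·0.4 = 7.7
Canola: 1·7.5 + 0·(-3.7) = 7.5
Rye: 1·7.9 + 0·(-1.7) = 7.9
Highest Hurwicz score = 7.9 → Rye.

Rye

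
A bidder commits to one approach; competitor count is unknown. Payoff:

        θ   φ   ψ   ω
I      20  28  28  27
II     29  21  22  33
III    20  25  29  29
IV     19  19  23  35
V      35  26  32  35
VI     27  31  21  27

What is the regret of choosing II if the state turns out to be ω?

Best payoff under ω is 35.
Regret = 35 − 33 = 2.

2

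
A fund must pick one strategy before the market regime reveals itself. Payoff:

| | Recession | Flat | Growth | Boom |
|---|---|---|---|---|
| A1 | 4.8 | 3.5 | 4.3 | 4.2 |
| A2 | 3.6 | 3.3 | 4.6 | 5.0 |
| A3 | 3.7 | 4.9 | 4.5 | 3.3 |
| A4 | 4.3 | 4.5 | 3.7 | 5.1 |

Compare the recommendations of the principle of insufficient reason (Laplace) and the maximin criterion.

laplace → A4; maximin → A4 (agree)

Row averages: A1=4.2, A2=4.125, A3=4.1, A4=4.4
Highest average = 4.4 → A4.
Row minima: A1=3.5, A2=3.3, A3=3.3, A4=3.7
Best worst-case = 3.7 → A4.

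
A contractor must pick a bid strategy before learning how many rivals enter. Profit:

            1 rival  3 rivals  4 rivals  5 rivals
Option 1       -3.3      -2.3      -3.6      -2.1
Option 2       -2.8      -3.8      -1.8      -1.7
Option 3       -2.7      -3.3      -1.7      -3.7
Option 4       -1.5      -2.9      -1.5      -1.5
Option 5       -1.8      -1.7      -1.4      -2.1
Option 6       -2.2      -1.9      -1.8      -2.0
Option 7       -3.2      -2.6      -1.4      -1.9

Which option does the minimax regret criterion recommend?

Column bests: 1 rival=-1.5, 3 rivals=-1.7, 4 rivals=-1.4, 5 rivals=-1.5.
Option 1 regrets: 1.8, 0.6, 2.2, 0.6 → max 2.2
Option 2 regrets: 1.3, 2.1, 0.4, 0.2 → max 2.1
Option 3 regrets: 1.2, 1.6, 0.3, 2.2 → max 2.2
Option 4 regrets: 0.0, 1.2, 0.1, 0.0 → max 1.2
Option 5 regrets: 0.3, 0.0, 0.0, 0.6 → max 0.6
Option 6 regrets: 0.7, 0.2, 0.4, 0.5 → max 0.7
Option 7 regrets: 1.7, 0.9, 0.0, 0.4 → max 1.7
Smallest max regret = 0.6 → Option 5.

Option 5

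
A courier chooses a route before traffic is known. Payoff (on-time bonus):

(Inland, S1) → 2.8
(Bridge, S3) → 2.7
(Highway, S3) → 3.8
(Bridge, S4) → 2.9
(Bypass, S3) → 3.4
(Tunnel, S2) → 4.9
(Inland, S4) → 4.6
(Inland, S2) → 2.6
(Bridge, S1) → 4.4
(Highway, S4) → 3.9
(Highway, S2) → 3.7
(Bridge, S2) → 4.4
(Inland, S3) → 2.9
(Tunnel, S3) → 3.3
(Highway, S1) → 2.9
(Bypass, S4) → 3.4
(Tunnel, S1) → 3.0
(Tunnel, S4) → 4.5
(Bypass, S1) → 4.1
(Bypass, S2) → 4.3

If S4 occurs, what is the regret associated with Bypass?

1.2

Best payoff under S4 is 4.6.
Regret = 4.6 − 3.4 = 1.2.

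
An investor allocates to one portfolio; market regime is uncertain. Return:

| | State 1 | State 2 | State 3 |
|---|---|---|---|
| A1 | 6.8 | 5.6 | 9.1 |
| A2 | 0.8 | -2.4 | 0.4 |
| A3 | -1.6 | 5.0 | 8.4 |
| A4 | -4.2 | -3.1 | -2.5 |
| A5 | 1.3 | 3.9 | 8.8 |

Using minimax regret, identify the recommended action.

A1

Column bests: State 1=6.8, State 2=5.6, State 3=9.1.
A1 regrets: 0.0, 0.0, 0.0 → max 0.0
A2 regrets: 6.0, 8.0, 8.7 → max 8.7
A3 regrets: 8.4, 0.6, 0.7 → max 8.4
A4 regrets: 11.0, 8.7, 11.6 → max 11.6
A5 regrets: 5.5, 1.7, 0.3 → max 5.5
Smallest max regret = 0.0 → A1.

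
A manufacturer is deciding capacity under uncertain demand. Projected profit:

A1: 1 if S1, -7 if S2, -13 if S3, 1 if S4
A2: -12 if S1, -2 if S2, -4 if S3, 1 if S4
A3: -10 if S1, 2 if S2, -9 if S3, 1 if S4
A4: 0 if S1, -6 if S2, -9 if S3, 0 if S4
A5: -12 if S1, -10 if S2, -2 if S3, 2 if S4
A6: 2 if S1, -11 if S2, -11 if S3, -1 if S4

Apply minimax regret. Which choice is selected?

A4

Column bests: S1=2, S2=2, S3=-2, S4=2.
A1 regrets: 1, 9, 11, 1 → max 11
A2 regrets: 14, 4, 2, 1 → max 14
A3 regrets: 12, 0, 7, 1 → max 12
A4 regrets: 2, 8, 7, 2 → max 8
A5 regrets: 14, 12, 0, 0 → max 14
A6 regrets: 0, 13, 9, 3 → max 13
Smallest max regret = 8 → A4.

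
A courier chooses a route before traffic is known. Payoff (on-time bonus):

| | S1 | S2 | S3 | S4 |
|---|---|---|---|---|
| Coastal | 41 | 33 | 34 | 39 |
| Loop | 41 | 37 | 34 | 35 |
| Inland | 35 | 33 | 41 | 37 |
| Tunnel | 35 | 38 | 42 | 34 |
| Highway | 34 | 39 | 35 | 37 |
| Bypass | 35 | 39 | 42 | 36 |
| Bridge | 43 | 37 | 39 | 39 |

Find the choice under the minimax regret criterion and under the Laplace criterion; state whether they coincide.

Column bests: S1=43, S2=39, S3=42, S4=39.
Coastal regrets: 2, 6, 8, 0 → max 8
Loop regrets: 2, 2, 8, 4 → max 8
Inland regrets: 8, 6, 1, 2 → max 8
Tunnel regrets: 8, 1, 0, 5 → max 8
Highway regrets: 9, 0, 7, 2 → max 9
Bypass regrets: 8, 0, 0, 3 → max 8
Bridge regrets: 0, 2, 3, 0 → max 3
Smallest max regret = 3 → Bridge.
Row averages: Coastal=36.75, Loop=36.75, Inland=36.5, Tunnel=37.25, Highway=36.25, Bypass=38, Bridge=39.5
Highest average = 39.5 → Bridge.

minimax regret → Bridge; laplace → Bridge (agree)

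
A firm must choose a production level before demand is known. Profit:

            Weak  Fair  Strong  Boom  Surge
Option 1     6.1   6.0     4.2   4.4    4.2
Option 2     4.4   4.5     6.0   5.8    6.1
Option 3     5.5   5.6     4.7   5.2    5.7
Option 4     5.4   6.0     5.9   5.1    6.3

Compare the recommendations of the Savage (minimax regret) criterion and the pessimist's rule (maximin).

minimax regret → Option 4; maximin → Option 4 (agree)

Column bests: Weak=6.1, Fair=6.0, Strong=6.0, Boom=5.8, Surge=6.3.
Option 1 regrets: 0.0, 0.0, 1.8, 1.4, 2.1 → max 2.1
Option 2 regrets: 1.7, 1.5, 0.0, 0.0, 0.2 → max 1.7
Option 3 regrets: 0.6, 0.4, 1.3, 0.6, 0.6 → max 1.3
Option 4 regrets: 0.7, 0.0, 0.1, 0.7, 0.0 → max 0.7
Smallest max regret = 0.7 → Option 4.
Row minima: Option 1=4.2, Option 2=4.4, Option 3=4.7, Option 4=5.1
Best worst-case = 5.1 → Option 4.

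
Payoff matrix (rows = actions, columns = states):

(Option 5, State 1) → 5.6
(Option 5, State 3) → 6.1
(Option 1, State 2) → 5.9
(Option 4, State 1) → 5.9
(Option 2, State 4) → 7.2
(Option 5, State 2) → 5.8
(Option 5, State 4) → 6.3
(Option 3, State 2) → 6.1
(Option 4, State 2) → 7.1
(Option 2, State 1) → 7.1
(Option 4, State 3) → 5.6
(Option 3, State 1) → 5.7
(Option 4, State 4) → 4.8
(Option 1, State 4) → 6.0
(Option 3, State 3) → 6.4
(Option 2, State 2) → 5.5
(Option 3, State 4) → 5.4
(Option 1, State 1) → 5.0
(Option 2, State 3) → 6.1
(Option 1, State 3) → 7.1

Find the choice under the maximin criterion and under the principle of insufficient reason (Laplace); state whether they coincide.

maximin → Option 5; laplace → Option 2 (disagree)

Row minima: Option 1=5.0, Option 2=5.5, Option 3=5.4, Option 4=4.8, Option 5=5.6
Best worst-case = 5.6 → Option 5.
Row averages: Option 1=6, Option 2=6.475, Option 3=5.9, Option 4=5.85, Option 5=5.95
Highest average = 6.475 → Option 2.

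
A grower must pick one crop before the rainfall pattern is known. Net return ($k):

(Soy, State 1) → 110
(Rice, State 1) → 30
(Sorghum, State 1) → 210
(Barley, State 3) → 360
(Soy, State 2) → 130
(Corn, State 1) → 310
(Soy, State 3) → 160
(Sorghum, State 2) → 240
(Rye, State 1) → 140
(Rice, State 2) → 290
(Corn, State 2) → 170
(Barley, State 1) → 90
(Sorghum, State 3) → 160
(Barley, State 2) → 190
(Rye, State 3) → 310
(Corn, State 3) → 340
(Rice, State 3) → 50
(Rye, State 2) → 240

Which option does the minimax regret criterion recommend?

Column bests: State 1=310, State 2=290, State 3=360.
Barley regrets: 220, 100, 0 → max 220
Soy regrets: 200, 160, 200 → max 200
Rye regrets: 170, 50, 50 → max 170
Rice regrets: 280, 0, 310 → max 310
Sorghum regrets: 100, 50, 200 → max 200
Corn regrets: 0, 120, 20 → max 120
Smallest max regret = 120 → Corn.

Corn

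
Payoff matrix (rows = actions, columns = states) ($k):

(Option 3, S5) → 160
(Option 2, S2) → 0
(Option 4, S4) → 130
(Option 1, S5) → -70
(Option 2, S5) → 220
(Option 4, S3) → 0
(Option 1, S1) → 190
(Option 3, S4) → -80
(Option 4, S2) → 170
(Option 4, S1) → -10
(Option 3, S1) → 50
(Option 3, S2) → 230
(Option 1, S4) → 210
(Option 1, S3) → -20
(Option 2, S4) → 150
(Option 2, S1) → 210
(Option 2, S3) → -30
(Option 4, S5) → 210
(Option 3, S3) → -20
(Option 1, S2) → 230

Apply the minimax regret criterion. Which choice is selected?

Option 4

Column bests: S1=210, S2=230, S3=0, S4=210, S5=220.
Option 1 regrets: 20, 0, 20, 0, 290 → max 290
Option 2 regrets: 0, 230, 30, 60, 0 → max 230
Option 3 regrets: 160, 0, 20, 290, 60 → max 290
Option 4 regrets: 220, 60, 0, 80, 10 → max 220
Smallest max regret = 220 → Option 4.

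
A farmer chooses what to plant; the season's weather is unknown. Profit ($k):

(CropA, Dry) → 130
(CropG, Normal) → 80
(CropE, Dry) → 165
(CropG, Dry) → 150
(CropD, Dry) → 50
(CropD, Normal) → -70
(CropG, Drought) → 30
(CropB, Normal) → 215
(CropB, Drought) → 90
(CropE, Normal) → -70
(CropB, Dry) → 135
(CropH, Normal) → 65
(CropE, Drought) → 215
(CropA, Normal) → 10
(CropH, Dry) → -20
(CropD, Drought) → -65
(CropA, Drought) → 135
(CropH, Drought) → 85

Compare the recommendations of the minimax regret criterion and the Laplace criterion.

minimax regret → CropB; laplace → CropB (agree)

Column bests: Drought=215, Dry=165, Normal=215.
CropG regrets: 185, 15, 135 → max 185
CropH regrets: 130, 185, 150 → max 185
CropE regrets: 0, 0, 285 → max 285
CropB regrets: 125, 30, 0 → max 125
CropD regrets: 280, 115, 285 → max 285
CropA regrets: 80, 35, 205 → max 205
Smallest max regret = 125 → CropB.
Row averages: CropG=260/3, CropH=130/3, CropE=310/3, CropB=440/3, CropD=-85/3, CropA=275/3
Highest average = 440/3 → CropB.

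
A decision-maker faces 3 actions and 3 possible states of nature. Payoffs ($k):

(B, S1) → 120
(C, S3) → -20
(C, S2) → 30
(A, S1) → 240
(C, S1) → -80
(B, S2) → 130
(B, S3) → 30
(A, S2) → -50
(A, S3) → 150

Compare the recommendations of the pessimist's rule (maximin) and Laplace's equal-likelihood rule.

maximin → B; laplace → A (disagree)

Row minima: A=-50, B=30, C=-80
Best worst-case = 30 → B.
Row averages: A=340/3, B=280/3, C=-70/3
Highest average = 340/3 → A.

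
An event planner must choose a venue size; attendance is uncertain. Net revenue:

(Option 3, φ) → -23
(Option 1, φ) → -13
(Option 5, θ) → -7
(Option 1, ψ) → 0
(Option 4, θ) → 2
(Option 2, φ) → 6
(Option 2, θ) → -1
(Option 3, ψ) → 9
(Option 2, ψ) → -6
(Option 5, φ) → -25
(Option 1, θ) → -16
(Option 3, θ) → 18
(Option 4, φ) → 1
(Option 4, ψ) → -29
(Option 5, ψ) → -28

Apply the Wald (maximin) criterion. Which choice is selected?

Option 2

Row minima: Option 1=-16, Option 2=-6, Option 3=-23, Option 4=-29, Option 5=-28
Best worst-case = -6 → Option 2.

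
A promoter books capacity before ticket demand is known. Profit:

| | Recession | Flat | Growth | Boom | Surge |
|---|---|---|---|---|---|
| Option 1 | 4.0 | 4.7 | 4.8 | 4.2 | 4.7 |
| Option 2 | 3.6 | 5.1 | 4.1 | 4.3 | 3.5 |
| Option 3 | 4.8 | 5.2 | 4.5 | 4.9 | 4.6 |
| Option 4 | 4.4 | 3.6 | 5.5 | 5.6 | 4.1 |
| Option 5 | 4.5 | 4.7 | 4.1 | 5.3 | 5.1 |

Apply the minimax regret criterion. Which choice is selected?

Column bests: Recession=4.8, Flat=5.2, Growth=5.5, Boom=5.6, Surge=5.1.
Option 1 regrets: 0.8, 0.5, 0.7, 1.4, 0.4 → max 1.4
Option 2 regrets: 1.2, 0.1, 1.4, 1.3, 1.6 → max 1.6
Option 3 regrets: 0.0, 0.0, 1.0, 0.7, 0.5 → max 1.0
Option 4 regrets: 0.4, 1.6, 0.0, 0.0, 1.0 → max 1.6
Option 5 regrets: 0.3, 0.5, 1.4, 0.3, 0.0 → max 1.4
Smallest max regret = 1.0 → Option 3.

Option 3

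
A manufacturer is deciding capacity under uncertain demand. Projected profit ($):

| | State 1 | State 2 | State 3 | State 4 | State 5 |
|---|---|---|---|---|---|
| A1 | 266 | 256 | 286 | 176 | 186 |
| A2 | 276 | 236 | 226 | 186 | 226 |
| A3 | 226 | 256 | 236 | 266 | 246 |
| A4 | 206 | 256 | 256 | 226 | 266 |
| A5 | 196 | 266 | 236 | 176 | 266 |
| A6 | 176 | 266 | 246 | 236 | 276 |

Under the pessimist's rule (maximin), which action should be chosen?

Row minima: A1=176, A2=186, A3=226, A4=206, A5=176, A6=176
Best worst-case = 226 → A3.

A3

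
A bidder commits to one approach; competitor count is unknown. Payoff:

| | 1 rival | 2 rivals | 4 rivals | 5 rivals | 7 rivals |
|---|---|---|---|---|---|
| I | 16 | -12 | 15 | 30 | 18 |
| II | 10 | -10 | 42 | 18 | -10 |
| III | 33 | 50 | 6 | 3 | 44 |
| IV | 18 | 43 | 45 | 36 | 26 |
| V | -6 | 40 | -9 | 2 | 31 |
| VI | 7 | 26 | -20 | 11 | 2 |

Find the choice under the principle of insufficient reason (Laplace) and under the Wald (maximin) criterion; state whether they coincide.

Row averages: I=13.4, II=10, III=27.2, IV=33.6, V=11.6, VI=5.2
Highest average = 33.6 → IV.
Row minima: I=-12, II=-10, III=3, IV=18, V=-9, VI=-20
Best worst-case = 18 → IV.

laplace → IV; maximin → IV (agree)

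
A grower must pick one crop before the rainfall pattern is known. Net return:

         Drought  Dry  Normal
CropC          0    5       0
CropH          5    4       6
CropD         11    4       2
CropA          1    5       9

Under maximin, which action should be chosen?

CropH

Row minima: CropC=0, CropH=4, CropD=2, CropA=1
Best worst-case = 4 → CropH.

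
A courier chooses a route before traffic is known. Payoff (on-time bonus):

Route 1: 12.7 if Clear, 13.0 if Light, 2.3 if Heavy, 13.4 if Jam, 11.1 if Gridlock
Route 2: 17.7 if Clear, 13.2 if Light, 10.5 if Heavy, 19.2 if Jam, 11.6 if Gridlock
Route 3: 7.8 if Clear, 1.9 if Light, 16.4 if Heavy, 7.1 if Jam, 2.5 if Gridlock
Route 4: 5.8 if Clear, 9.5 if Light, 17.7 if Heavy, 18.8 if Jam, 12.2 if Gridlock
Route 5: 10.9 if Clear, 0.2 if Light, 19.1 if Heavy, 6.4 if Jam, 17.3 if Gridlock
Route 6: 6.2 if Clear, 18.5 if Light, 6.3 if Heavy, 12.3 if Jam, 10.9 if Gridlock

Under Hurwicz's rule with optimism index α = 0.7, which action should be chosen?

Route 2

Route 1: 0.7·13.4 + 0.3·2.3 = 10.07
Route 2: 0.7·19.2 + 0.3·10.5 = 16.59
Route 3: 0.7·16.4 + 0.3·1.9 = 12.05
Route 4: 0.7·18.8 + 0.3·5.8 = 14.9
Route 5: 0.7·19.1 + 0.3·0.2 = 13.43
Route 6: 0.7·18.5 + 0.3·6.2 = 14.81
Highest Hurwicz score = 16.59 → Route 2.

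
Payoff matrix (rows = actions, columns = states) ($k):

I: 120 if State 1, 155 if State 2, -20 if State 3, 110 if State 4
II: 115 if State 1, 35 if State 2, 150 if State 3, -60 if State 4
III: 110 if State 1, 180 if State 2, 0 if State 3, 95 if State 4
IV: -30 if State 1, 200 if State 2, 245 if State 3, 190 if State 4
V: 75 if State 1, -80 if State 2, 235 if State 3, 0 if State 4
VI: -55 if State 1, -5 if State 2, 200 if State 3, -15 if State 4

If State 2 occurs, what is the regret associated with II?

165

Best payoff under State 2 is 200.
Regret = 200 − 35 = 165.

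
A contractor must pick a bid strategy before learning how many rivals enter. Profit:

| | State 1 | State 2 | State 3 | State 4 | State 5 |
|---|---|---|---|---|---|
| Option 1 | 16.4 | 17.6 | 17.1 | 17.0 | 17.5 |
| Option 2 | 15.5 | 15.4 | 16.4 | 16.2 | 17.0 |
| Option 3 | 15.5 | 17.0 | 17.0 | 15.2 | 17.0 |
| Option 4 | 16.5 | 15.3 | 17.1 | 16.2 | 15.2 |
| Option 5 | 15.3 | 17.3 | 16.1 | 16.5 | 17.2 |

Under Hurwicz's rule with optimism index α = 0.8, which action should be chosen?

Option 1: 0.8·17.6 + 0.2·16.4 = 17.36
Option 2: 0.8·17.0 + 0.2·15.4 = 16.68
Option 3: 0.8·17.0 + 0.2·15.2 = 16.64
Option 4: 0.8·17.1 + 0.2·15.2 = 16.72
Option 5: 0.8·17.3 + 0.2·15.3 = 16.9
Highest Hurwicz score = 17.36 → Option 1.

Option 1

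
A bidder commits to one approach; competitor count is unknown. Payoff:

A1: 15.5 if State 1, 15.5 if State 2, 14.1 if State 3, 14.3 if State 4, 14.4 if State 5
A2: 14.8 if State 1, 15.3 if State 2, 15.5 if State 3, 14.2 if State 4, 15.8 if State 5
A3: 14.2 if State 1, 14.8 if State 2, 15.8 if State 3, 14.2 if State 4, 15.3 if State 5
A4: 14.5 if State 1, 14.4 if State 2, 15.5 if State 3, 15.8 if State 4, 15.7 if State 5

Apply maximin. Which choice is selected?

Row minima: A1=14.1, A2=14.2, A3=14.2, A4=14.4
Best worst-case = 14.4 → A4.

A4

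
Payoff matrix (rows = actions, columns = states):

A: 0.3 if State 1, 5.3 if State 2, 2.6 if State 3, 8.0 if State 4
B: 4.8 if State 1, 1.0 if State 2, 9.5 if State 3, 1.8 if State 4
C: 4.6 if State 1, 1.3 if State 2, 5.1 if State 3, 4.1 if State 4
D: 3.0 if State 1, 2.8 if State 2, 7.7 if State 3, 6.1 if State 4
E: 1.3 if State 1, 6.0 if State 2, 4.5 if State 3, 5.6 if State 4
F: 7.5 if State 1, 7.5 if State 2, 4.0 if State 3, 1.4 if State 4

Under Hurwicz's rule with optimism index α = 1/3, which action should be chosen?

A: 1/3·8.0 + 2/3·0.3 = 43/15
B: 1/3·9.5 + 2/3·1.0 = 23/6
C: 1/3·5.1 + 2/3·1.3 = 77/30
D: 1/3·7.7 + 2/3·2.8 = 133/30
E: 1/3·6.0 + 2/3·1.3 = 43/15
F: 1/3·7.5 + 2/3·1.4 = 103/30
Highest Hurwicz score = 133/30 → D.

D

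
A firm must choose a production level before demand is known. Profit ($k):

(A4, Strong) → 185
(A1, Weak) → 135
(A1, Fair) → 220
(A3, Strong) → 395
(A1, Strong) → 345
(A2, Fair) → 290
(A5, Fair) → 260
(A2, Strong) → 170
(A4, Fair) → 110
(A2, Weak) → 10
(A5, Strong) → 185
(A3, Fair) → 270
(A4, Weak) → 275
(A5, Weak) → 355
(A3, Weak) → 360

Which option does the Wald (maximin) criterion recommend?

A3

Row minima: A1=135, A2=10, A3=270, A4=110, A5=185
Best worst-case = 270 → A3.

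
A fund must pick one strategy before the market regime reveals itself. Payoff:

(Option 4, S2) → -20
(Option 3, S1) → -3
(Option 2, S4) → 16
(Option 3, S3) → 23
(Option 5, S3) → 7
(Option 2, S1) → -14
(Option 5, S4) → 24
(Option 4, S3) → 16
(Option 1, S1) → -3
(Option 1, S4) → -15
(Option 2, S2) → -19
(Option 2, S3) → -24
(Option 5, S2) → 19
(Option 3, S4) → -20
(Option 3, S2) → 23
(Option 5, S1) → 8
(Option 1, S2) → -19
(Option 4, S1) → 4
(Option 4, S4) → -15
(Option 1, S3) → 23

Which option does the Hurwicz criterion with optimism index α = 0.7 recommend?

Option 1: 0.7·23 + 0.3·(-19) = 10.4
Option 2: 0.7·16 + 0.3·(-24) = 4
Option 3: 0.7·23 + 0.3·(-20) = 10.1
Option 4: 0.7·16 + 0.3·(-20) = 5.2
Option 5: 0.7·24 + 0.3·7 = 18.9
Highest Hurwicz score = 18.9 → Option 5.

Option 5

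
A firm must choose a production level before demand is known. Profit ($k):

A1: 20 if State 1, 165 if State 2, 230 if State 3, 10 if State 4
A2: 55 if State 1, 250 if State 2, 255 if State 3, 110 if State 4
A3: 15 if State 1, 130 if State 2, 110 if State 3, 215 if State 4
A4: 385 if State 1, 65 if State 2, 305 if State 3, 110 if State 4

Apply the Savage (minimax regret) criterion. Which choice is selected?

A4

Column bests: State 1=385, State 2=250, State 3=305, State 4=215.
A1 regrets: 365, 85, 75, 205 → max 365
A2 regrets: 330, 0, 50, 105 → max 330
A3 regrets: 370, 120, 195, 0 → max 370
A4 regrets: 0, 185, 0, 105 → max 185
Smallest max regret = 185 → A4.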